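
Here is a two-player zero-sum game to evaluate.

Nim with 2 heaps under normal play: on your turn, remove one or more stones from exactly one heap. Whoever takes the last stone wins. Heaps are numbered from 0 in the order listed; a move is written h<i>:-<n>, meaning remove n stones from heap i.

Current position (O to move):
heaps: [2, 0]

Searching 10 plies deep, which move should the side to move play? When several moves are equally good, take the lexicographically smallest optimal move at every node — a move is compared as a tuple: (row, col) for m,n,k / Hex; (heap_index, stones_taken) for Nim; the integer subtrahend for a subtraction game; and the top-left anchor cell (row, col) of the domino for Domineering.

ply 1, O at (2,0) | h0:-1=-1→(1,0); h0:-2=+1→(0,0)*
ply 2: (0,0) is terminal -1 (X); from (2,0) depth 10

O's best at [(2,0)]: h0:-2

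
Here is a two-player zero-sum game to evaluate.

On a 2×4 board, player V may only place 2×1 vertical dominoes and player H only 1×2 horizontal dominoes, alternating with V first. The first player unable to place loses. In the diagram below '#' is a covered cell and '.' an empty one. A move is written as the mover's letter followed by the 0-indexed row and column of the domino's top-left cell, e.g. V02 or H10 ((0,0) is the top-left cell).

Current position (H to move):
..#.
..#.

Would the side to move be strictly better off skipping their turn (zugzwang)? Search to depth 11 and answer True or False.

zugzwang(..#./..#., H) = False

p1 H@[..#./..#.]: H00[###./..#.]+1* H10[..#./###.]+1
p2 V@[###./..#.]: V03[####/..##]-1*
p3 H@[####/..##]: H10[####/####]+1*
p4 V@[####/####] terminal -1; root [..#./..#.] d11
if H skipped the turn, V would face:
~ p1 V@[..#./..#.]: V00[#.#./#.#.]+1* V01[.##./.##.]+1 V03[..##/..##]-1
~ p2 H@[#.#./#.#.] terminal -1; root [..#./..#.] d11
compare (H): move=+1 vs pass=-1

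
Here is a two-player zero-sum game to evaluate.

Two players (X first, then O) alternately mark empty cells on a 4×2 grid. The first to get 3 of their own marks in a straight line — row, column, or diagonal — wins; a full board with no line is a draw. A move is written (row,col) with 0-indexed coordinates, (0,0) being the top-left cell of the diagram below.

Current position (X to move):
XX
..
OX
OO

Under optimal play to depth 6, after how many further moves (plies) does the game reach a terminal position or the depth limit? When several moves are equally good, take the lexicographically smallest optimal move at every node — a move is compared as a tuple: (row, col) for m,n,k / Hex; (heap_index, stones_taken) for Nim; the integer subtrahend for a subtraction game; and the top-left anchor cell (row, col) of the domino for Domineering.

[XX/../OX/OO] X move#1: (1,0):+0/XX/X./OX/OO, (1,1):+1/XX/.X/OX/OO*
[XX/.X/OX/OO] end (terminal -1, O#2); searched XX/../OX/OO to 6

PV length from [XX/../OX/OO]: 1 ply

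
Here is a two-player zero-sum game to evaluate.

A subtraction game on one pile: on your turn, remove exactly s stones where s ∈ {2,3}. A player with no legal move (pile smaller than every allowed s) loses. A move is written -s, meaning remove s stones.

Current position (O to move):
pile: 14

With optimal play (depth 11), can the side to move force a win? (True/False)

ply 1, O at 14 | -2=-1→12; -3=+1→11*
ply 2, X at 11 | -2=-1→9*; -3=-1→8
ply 3, O at 9 | -2=-1→7; -3=+1→6*
ply 4, X at 6 | -2=-1→4*; -3=-1→3
ply 5, O at 4 | -2=-1→2; -3=+1→1*
ply 6: 1 is terminal -1 (X); from 14 depth 11

O winning at [14]: True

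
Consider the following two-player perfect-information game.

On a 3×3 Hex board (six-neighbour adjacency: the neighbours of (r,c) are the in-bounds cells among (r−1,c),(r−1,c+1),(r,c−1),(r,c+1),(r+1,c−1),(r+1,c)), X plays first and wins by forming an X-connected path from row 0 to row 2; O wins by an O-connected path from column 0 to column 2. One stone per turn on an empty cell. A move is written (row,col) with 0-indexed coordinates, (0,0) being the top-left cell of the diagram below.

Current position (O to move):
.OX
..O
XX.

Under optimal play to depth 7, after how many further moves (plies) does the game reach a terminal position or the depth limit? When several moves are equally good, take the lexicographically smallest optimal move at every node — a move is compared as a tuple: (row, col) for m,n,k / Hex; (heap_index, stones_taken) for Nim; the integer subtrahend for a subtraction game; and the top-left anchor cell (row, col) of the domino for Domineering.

PV length from [.OX/..O/XX.]: 3 plies

p1 O@[.OX/..O/XX.]: (0,0)[OOX/..O/XX.]-1 (1,0)[.OX/O.O/XX.]-1 (1,1)[.OX/.OO/XX.]+1* (2,2)[.OX/..O/XXO]-1
p2 X@[.OX/.OO/XX.]: (0,0)[XOX/.OO/XX.]-1* (1,0)[.OX/XOO/XX.]-1 (2,2)[.OX/.OO/XXX]-1
p3 O@[XOX/.OO/XX.]: (1,0)[XOX/OOO/XX.]+1* (2,2)[XOX/.OO/XXO]-1
p4 X@[XOX/OOO/XX.] terminal -1; root [.OX/..O/XX.] d7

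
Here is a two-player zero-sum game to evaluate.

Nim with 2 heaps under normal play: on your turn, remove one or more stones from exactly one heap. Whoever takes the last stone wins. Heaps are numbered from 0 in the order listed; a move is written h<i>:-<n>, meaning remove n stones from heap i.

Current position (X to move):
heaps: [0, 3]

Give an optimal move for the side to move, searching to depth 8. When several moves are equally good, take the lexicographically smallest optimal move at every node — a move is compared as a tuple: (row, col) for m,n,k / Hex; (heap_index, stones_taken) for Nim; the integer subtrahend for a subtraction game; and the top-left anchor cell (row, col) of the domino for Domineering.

X's best at [(0,3)]: h1:-3

p1 X@[(0,3)]: h1:-1[(0,2)]-1 h1:-2[(0,1)]-1 h1:-3[(0,0)]+1*
p2 O@[(0,0)] terminal -1; root [(0,3)] d8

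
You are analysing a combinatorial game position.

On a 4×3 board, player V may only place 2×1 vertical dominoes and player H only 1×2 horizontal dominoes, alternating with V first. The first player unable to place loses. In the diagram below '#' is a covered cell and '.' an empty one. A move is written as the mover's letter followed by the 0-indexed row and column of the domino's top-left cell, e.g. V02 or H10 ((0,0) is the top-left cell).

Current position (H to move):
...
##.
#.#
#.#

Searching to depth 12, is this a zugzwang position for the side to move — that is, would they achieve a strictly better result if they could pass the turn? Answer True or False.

p1 H@[.../##./#.#/#.#]: H00[##./##./#.#/#.#]-1* H01[.##/##./#.#/#.#]-1
p2 V@[##./##./#.#/#.#]: V02[###/###/#.#/#.#]+1* V21[##./##./###/###]+1
p3 H@[###/###/#.#/#.#] terminal -1; root [.../##./#.#/#.#] d12
pass branch (V moves first from the same position):
  | p1 V@[.../##./#.#/#.#]: V02[..#/###/#.#/#.#]+1* V21[.../##./###/###]-1
  | p2 H@[..#/###/#.#/#.#]: H00[###/###/#.#/#.#]-1*
  | p3 V@[###/###/#.#/#.#]: V21[###/###/###/###]+1*
  | p4 H@[###/###/###/###] terminal -1; root [.../##./#.#/#.#] d12
H moving scores -1; H passing scores -1

zugzwang(.../##./#.#/#.#, H) = False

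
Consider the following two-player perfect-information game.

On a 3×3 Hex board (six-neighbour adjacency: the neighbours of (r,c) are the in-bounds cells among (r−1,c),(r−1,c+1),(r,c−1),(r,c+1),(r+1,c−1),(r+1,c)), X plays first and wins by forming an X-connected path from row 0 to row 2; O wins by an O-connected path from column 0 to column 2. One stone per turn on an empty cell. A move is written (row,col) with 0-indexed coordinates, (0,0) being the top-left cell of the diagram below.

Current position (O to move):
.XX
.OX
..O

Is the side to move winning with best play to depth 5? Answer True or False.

O winning at [.XX/.OX/..O]: True

p1 O@[.XX/.OX/..O]: (0,0)[OXX/.OX/..O]-1 (1,0)[.XX/OOX/..O]-1 (2,0)[.XX/.OX/O.O]-1 (2,1)[.XX/.OX/.OO]+1*
p2 X@[.XX/.OX/.OO]: (0,0)[XXX/.OX/.OO]-1* (1,0)[.XX/XOX/.OO]-1 (2,0)[.XX/.OX/XOO]-1
p3 O@[XXX/.OX/.OO]: (1,0)[XXX/OOX/.OO]+1* (2,0)[XXX/.OX/OOO]+1
p4 X@[XXX/OOX/.OO] terminal -1; root [.XX/.OX/..O] d5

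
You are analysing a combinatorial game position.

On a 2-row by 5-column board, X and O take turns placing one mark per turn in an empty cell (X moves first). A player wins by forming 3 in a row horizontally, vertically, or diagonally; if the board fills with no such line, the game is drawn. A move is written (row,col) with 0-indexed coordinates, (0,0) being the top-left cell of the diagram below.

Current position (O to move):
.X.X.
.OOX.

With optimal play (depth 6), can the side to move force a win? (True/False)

[.X.X./.OOX.] O move#1: (0,0):-1/OX.X./.OOX., (0,2):+0/.XOX./.OOX., (0,4):-1/.X.XO/.OOX., (1,0):+1/.X.X./OOOX.*, (1,4):-1/.X.X./.OOXO
[.X.X./OOOX.] end (terminal -1, X#2); searched .X.X./.OOX. to 6

O winning at [.X.X./.OOX.]: True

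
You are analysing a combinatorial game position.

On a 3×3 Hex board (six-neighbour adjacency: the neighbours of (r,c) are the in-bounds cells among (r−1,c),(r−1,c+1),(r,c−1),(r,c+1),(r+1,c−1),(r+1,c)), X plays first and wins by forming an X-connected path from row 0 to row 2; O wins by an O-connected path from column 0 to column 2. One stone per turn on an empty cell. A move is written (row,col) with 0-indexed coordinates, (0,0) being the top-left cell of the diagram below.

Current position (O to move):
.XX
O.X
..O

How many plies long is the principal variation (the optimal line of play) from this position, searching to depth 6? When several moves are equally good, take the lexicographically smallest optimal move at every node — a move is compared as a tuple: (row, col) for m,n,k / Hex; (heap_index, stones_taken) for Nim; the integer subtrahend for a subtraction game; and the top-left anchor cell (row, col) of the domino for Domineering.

p1 O@[.XX/O.X/..O]: (0,0)[OXX/O.X/..O]-1 (1,1)[.XX/OOX/..O]-1 (2,0)[.XX/O.X/O.O]-1 (2,1)[.XX/O.X/.OO]+1*
p2 X@[.XX/O.X/.OO]: (0,0)[XXX/O.X/.OO]-1* (1,1)[.XX/OXX/.OO]-1 (2,0)[.XX/O.X/XOO]-1
p3 O@[XXX/O.X/.OO]: (1,1)[XXX/OOX/.OO]+1* (2,0)[XXX/O.X/OOO]+1
p4 X@[XXX/OOX/.OO] terminal -1; root [.XX/O.X/..O] d6

PV length from [.XX/O.X/..O]: 3 plies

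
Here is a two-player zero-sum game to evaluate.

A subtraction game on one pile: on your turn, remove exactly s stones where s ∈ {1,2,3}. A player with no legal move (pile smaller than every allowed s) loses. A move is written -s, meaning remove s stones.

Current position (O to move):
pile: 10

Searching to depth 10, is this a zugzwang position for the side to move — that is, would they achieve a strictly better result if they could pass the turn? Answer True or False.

zugzwang(10, O) = False

ply 1, O at 10 | -1=-1→9; -2=+1→8*; -3=-1→7
ply 2, X at 8 | -1=-1→7*; -2=-1→6; -3=-1→5
ply 3, O at 7 | -1=-1→6; -2=-1→5; -3=+1→4*
ply 4, X at 4 | -1=-1→3*; -2=-1→2; -3=-1→1
ply 5, O at 3 | -1=-1→2; -2=-1→1; -3=+1→0*
ply 6: 0 is terminal -1 (X); from 10 depth 10
if O skipped the turn, X would face:
~ ply 1, X at 10 | -1=-1→9; -2=+1→8*; -3=-1→7
~ ply 2, O at 8 | -1=-1→7*; -2=-1→6; -3=-1→5
~ ply 3, X at 7 | -1=-1→6; -2=-1→5; -3=+1→4*
~ ply 4, O at 4 | -1=-1→3*; -2=-1→2; -3=-1→1
~ ply 5, X at 3 | -1=-1→2; -2=-1→1; -3=+1→0*
~ ply 6: 0 is terminal -1 (O); from 10 depth 10
compare (O): move=+1 vs pass=-1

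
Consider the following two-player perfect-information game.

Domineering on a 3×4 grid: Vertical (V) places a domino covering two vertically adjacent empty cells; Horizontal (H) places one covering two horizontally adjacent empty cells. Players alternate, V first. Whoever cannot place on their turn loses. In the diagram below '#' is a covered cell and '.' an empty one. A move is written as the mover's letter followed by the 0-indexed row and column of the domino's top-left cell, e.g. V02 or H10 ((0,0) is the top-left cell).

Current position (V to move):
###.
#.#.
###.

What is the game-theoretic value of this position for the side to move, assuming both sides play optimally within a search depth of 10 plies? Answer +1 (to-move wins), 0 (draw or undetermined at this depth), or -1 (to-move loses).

value(###./#.#./###., V) = +1

p1 V@[###./#.#./###.]: V03[####/#.##/###.]+1* V13[###./#.##/####]+1
p2 H@[####/#.##/###.] terminal -1; root [###./#.#./###.] d10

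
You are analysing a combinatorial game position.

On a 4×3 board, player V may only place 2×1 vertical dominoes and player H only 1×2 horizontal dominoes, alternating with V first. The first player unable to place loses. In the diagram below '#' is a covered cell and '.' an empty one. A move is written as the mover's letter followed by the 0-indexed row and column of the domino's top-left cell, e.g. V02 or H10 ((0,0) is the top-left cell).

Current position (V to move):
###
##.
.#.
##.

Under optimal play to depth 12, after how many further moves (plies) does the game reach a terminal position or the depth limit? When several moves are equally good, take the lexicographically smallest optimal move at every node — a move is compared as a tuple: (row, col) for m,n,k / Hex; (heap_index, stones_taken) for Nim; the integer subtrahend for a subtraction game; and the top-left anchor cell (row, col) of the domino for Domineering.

p1 V@[###/##./.#./##.]: V12[###/###/.##/##.]+1* V22[###/##./.##/###]+1
p2 H@[###/###/.##/##.] terminal -1; root [###/##./.#./##.] d12

PV length from [###/##./.#./##.]: 1 ply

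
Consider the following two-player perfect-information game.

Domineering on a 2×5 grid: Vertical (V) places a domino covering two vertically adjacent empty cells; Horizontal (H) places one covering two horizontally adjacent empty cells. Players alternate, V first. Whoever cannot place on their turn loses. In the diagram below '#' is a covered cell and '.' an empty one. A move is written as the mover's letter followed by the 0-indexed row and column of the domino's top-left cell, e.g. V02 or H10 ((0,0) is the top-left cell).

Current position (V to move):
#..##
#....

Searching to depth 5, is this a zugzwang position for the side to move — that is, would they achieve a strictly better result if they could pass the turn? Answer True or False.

zugzwang(#..##/#...., V) = False

ply 1, V at #..##/#.... | V01=-1→##.##/##...; V02=+1→#.###/#.#..*
ply 2, H at #.###/#.#.. | H13=-1→#.###/#.###*
ply 3, V at #.###/#.### | V01=+1→#####/#####*
ply 4: #####/##### is terminal -1 (H); from #..##/#.... depth 5
suppose V passes — search the same position with H to move:
pass> ply 1, H at #..##/#.... | H01=+1→#####/#....*; H11=+1→#..##/###..; H12=-1→#..##/#.##.; H13=-1→#..##/#..##
pass> ply 2: #####/#.... is terminal -1 (V); from #..##/#.... depth 5
for V: play +1, pass -1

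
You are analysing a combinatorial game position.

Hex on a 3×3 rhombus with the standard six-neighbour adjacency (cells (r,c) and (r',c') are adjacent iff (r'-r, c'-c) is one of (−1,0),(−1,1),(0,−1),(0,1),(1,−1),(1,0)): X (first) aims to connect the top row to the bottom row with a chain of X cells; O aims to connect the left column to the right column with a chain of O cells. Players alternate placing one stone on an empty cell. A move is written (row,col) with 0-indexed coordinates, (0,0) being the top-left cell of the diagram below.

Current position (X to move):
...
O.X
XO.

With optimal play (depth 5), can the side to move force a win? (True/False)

X winning at [.../O.X/XO.]: True

[.../O.X/XO.] X move#1: (0,0):-1/X../O.X/XO., (0,1):-1/.X./O.X/XO., (0,2):+1/..X/O.X/XO.*, (1,1):+1/.../OXX/XO., (2,2):-1/.../O.X/XOX
[..X/O.X/XO.] O move#2: (0,0):-1/O.X/O.X/XO.*, (0,1):-1/.OX/O.X/XO., (1,1):-1/..X/OOX/XO., (2,2):-1/..X/O.X/XOO
[O.X/O.X/XO.] X move#3: (0,1):+1/OXX/O.X/XO.*, (1,1):+1/O.X/OXX/XO., (2,2):+1/O.X/O.X/XOX
[OXX/O.X/XO.] O move#4: (1,1):-1/OXX/OOX/XO.*, (2,2):-1/OXX/O.X/XOO
[OXX/OOX/XO.] X move#5: (2,2):+1/OXX/OOX/XOX*
[OXX/OOX/XOX] end (terminal -1, O#6); searched .../O.X/XO. to 5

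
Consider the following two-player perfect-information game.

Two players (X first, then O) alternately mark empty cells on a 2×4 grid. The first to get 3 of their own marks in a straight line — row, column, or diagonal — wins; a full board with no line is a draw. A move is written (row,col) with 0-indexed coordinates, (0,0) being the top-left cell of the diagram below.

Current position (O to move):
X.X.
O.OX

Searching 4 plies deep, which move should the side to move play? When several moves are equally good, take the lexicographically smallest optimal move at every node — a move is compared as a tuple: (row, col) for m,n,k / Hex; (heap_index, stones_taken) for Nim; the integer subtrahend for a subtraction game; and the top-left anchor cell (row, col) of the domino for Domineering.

ply 1, O at X.X./O.OX | (0,1)=+0→XOX./O.OX; (0,3)=-1→X.XO/O.OX; (1,1)=+1→X.X./OOOX*
ply 2: X.X./OOOX is terminal -1 (X); from X.X./O.OX depth 4

O's best at [X.X./O.OX]: (1,1)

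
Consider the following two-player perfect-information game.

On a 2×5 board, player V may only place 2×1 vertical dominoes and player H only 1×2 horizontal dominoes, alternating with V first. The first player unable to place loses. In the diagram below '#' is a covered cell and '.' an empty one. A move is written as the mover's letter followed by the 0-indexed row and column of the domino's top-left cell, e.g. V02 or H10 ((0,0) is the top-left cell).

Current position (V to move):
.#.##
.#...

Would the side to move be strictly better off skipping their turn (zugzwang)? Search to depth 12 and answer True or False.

ply 1, V at .#.##/.#... | V00=-1→##.##/##...; V02=+1→.####/.##..*
ply 2, H at .####/.##.. | H13=-1→.####/.####*
ply 3, V at .####/.#### | V00=+1→#####/#####*
ply 4: #####/##### is terminal -1 (H); from .#.##/.#... depth 12
if V skipped the turn, H would face:
~ ply 1, H at .#.##/.#... | H12=-1→.#.##/.###.*; H13=-1→.#.##/.#.##
~ ply 2, V at .#.##/.###. | V00=+1→##.##/####.*
~ ply 3: ##.##/####. is terminal -1 (H); from .#.##/.#... depth 12
compare (V): move=+1 vs pass=+1

zugzwang(.#.##/.#..., V) = False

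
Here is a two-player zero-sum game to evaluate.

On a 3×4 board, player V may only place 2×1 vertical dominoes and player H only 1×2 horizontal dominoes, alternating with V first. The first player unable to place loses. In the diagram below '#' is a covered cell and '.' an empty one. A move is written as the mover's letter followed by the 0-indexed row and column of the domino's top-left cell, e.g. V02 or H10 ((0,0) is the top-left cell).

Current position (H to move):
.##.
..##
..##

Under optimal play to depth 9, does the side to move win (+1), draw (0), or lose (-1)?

ply 1, H at .##./..##/..## | H10=+1→.##./####/..##*; H20=-1→.##./..##/####
ply 2: .##./####/..## is terminal -1 (V); from .##./..##/..## depth 9

value(.##./..##/..##, H) = +1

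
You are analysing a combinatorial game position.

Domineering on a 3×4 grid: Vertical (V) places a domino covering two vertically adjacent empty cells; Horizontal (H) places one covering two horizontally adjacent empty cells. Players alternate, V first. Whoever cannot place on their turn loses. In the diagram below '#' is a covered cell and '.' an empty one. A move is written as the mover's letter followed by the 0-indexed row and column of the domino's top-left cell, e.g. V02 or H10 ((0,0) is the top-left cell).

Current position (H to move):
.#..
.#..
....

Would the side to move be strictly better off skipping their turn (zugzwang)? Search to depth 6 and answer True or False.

[.#../.#../....] H move#1: H02:-1/.###/.#../...., H12:+1/.#../.###/....*, H20:-1/.#../.#../##.., H21:-1/.#../.#../.##., H22:-1/.#../.#../..##
[.#../.###/....] V move#2: V00:-1/##../####/....*, V10:-1/.#../####/#...
[##../####/....] H move#3: H02:+1/####/####/....*, H20:+1/##../####/##.., H21:+1/##../####/.##., H22:+1/##../####/..##
[####/####/....] end (terminal -1, V#4); searched .#../.#../.... to 6
pass branch (V moves first from the same position):
  | [.#../.#../....] V move#1: V00:-1/##../##../...., V02:+1/.##./.##./....*, V03:+1/.#.#/.#.#/...., V10:-1/.#../##../#..., V12:+1/.#../.##./..#., V13:+1/.#../.#.#/...#
  | [.##./.##./....] H move#2: H20:-1/.##./.##./##..*, H21:-1/.##./.##./.##., H22:-1/.##./.##./..##
  | [.##./.##./##..] V move#3: V00:+1/###./###./##..*, V03:+1/.###/.###/##.., V13:+1/.##./.###/##.#
  | [###./###./##..] H move#4: H22:-1/###./###./####*
  | [###./###./####] V move#5: V03:+1/####/####/####*
  | [####/####/####] end (terminal -1, H#6); searched .#../.#../.... to 6
H moving scores +1; H passing scores -1

zugzwang(.#../.#../...., H) = False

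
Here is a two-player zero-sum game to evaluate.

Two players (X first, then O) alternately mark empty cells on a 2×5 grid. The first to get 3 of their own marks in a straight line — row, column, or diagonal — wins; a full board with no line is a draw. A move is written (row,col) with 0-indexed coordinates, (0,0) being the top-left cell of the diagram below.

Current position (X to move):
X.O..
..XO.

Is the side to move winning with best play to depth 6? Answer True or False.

ply 1, X at X.O../..XO. | (0,1)=+0→XXO../..XO.*; (0,3)=+0→X.OX./..XO.; (0,4)=+0→X.O.X/..XO.; (1,0)=+0→X.O../X.XO.; (1,1)=+0→X.O../.XXO.; (1,4)=-1→X.O../..XOX
ply 2, O at XXO../..XO. | (0,3)=+0→XXOO./..XO.*; (0,4)=+0→XXO.O/..XO.; (1,0)=+0→XXO../O.XO.; (1,1)=+0→XXO../.OXO.; (1,4)=+0→XXO../..XOO
ply 3, X at XXOO./..XO. | (0,4)=+0→XXOOX/..XO.*; (1,0)=-1→XXOO./X.XO.; (1,1)=-1→XXOO./.XXO.; (1,4)=-1→XXOO./..XOX
ply 4, O at XXOOX/..XO. | (1,0)=+0→XXOOX/O.XO.*; (1,1)=+0→XXOOX/.OXO.; (1,4)=+0→XXOOX/..XOO
ply 5, X at XXOOX/O.XO. | (1,1)=+0→XXOOX/OXXO.*; (1,4)=+0→XXOOX/O.XOX
ply 6, O at XXOOX/OXXO. | (1,4)=+0→XXOOX/OXXOO*
ply 7: XXOOX/OXXOO is terminal +0 (X); from X.O../..XO. depth 6

X winning at [X.O../..XO.]: False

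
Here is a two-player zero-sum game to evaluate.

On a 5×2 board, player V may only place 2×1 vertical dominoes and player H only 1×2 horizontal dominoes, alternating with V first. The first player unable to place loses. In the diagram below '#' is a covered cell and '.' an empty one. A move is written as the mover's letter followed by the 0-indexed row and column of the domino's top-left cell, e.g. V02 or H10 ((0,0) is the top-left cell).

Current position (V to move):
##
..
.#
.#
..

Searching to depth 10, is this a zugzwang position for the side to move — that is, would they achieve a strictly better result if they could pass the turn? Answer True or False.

zugzwang(##/../.#/.#/.., V) = True

[##/../.#/.#/..] V move#1: V10:-1/##/#./##/.#/..*, V20:-1/##/../##/##/.., V30:-1/##/../.#/##/#.
[##/#./##/.#/..] H move#2: H40:+1/##/#./##/.#/##*
[##/#./##/.#/##] end (terminal -1, V#3); searched ##/../.#/.#/.. to 10
if V skipped the turn, H would face:
~ [##/../.#/.#/..] H move#1: H10:-1/##/##/.#/.#/..*, H40:-1/##/../.#/.#/##
~ [##/##/.#/.#/..] V move#2: V20:-1/##/##/##/##/.., V30:+1/##/##/.#/##/#.*
~ [##/##/.#/##/#.] end (terminal -1, H#3); searched ##/../.#/.#/.. to 10
compare (V): move=-1 vs pass=+1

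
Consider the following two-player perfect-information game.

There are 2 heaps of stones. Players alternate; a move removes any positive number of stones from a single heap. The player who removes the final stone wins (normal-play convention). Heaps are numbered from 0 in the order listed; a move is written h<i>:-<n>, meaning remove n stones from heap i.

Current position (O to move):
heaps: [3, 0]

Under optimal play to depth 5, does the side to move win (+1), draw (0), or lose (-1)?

value((3,0), O) = +1

[(3,0)] O move#1: h0:-1:-1/(2,0), h0:-2:-1/(1,0), h0:-3:+1/(0,0)*
[(0,0)] end (terminal -1, X#2); searched (3,0) to 5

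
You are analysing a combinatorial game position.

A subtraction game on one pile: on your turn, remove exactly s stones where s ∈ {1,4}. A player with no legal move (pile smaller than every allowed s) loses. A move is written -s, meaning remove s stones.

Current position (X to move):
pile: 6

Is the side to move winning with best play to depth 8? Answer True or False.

ply 1, X at 6 | -1=+1→5*; -4=+1→2
ply 2, O at 5 | -1=-1→4*; -4=-1→1
ply 3, X at 4 | -1=-1→3; -4=+1→0*
ply 4: 0 is terminal -1 (O); from 6 depth 8

X winning at [6]: True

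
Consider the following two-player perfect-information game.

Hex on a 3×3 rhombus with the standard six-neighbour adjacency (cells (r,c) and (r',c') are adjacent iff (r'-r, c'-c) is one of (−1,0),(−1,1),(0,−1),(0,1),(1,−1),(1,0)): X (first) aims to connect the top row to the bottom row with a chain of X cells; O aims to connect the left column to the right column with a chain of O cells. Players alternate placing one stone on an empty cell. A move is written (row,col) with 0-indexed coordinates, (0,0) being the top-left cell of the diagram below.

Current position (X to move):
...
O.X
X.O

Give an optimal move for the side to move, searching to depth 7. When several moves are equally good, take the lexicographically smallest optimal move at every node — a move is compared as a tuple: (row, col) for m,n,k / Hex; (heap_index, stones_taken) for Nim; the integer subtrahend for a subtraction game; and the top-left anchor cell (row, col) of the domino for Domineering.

[.../O.X/X.O] X move#1: (0,0):-1/X../O.X/X.O, (0,1):-1/.X./O.X/X.O, (0,2):+1/..X/O.X/X.O*, (1,1):+1/.../OXX/X.O, (2,1):-1/.../O.X/XXO
[..X/O.X/X.O] O move#2: (0,0):-1/O.X/O.X/X.O*, (0,1):-1/.OX/O.X/X.O, (1,1):-1/..X/OOX/X.O, (2,1):-1/..X/O.X/XOO
[O.X/O.X/X.O] X move#3: (0,1):+1/OXX/O.X/X.O*, (1,1):+1/O.X/OXX/X.O, (2,1):+1/O.X/O.X/XXO
[OXX/O.X/X.O] O move#4: (1,1):-1/OXX/OOX/X.O*, (2,1):-1/OXX/O.X/XOO
[OXX/OOX/X.O] X move#5: (2,1):+1/OXX/OOX/XXO*
[OXX/OOX/XXO] end (terminal -1, O#6); searched .../O.X/X.O to 7

X's best at [.../O.X/X.O]: (0,2)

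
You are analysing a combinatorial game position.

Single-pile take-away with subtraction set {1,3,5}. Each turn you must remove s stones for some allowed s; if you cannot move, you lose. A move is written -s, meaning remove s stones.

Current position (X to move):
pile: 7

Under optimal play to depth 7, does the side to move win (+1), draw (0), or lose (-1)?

value(7, X) = +1

ply 1, X at 7 | -1=+1→6*; -3=+1→4; -5=+1→2
ply 2, O at 6 | -1=-1→5*; -3=-1→3; -5=-1→1
ply 3, X at 5 | -1=+1→4*; -3=+1→2; -5=+1→0
ply 4, O at 4 | -1=-1→3*; -3=-1→1
ply 5, X at 3 | -1=+1→2*; -3=+1→0
ply 6, O at 2 | -1=-1→1*
ply 7, X at 1 | -1=+1→0*
ply 8: 0 is terminal -1 (O); from 7 depth 7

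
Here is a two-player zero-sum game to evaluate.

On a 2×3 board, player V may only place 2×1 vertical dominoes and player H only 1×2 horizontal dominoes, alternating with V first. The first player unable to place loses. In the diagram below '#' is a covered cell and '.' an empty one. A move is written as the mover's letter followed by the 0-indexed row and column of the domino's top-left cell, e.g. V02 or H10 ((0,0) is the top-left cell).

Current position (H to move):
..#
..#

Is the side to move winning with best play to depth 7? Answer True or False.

H winning at [..#/..#]: True

p1 H@[..#/..#]: H00[###/..#]+1* H10[..#/###]+1
p2 V@[###/..#] terminal -1; root [..#/..#] d7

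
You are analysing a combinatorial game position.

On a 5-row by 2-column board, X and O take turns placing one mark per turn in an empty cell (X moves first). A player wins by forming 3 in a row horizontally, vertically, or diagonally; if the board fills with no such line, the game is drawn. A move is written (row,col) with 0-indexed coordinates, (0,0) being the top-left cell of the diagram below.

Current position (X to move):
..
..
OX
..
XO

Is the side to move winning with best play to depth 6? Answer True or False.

ply 1, X at ../../OX/../XO | (0,0)=+0→X./../OX/../XO; (0,1)=+0→.X/../OX/../XO; (1,0)=+0→../X./OX/../XO; (1,1)=+1→../.X/OX/../XO*; (3,0)=+0→../../OX/X./XO; (3,1)=+0→../../OX/.X/XO
ply 2, O at ../.X/OX/../XO | (0,0)=-1→O./.X/OX/../XO*; (0,1)=-1→.O/.X/OX/../XO; (1,0)=-1→../OX/OX/../XO; (3,0)=-1→../.X/OX/O./XO; (3,1)=-1→../.X/OX/.O/XO
ply 3, X at O./.X/OX/../XO | (0,1)=+1→OX/.X/OX/../XO*; (1,0)=+1→O./XX/OX/../XO; (3,0)=-1→O./.X/OX/X./XO; (3,1)=+1→O./.X/OX/.X/XO
ply 4: OX/.X/OX/../XO is terminal -1 (O); from ../../OX/../XO depth 6

X winning at [../../OX/../XO]: True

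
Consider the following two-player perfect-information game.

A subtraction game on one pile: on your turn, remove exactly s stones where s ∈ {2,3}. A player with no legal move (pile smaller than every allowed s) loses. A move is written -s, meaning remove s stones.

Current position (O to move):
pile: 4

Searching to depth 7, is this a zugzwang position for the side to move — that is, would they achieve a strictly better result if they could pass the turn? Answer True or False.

zugzwang(4, O) = False

ply 1, O at 4 | -2=-1→2; -3=+1→1*
ply 2: 1 is terminal -1 (X); from 4 depth 7
pass branch (X moves first from the same position):
  | ply 1, X at 4 | -2=-1→2; -3=+1→1*
  | ply 2: 1 is terminal -1 (O); from 4 depth 7
O moving scores +1; O passing scores -1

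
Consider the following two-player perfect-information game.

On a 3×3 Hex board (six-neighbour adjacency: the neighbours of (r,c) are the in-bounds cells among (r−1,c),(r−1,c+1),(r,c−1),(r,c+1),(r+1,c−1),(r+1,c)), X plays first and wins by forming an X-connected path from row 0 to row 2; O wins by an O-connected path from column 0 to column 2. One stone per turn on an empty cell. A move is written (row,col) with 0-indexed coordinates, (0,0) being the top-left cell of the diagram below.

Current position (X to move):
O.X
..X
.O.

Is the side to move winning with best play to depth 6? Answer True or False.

X winning at [O.X/..X/.O.]: True

[O.X/..X/.O.] X move#1: (0,1):+1/OXX/..X/.O.*, (1,0):+1/O.X/X.X/.O., (1,1):+1/O.X/.XX/.O., (2,0):+1/O.X/..X/XO., (2,2):+1/O.X/..X/.OX
[OXX/..X/.O.] O move#2: (1,0):-1/OXX/O.X/.O.*, (1,1):-1/OXX/.OX/.O., (2,0):-1/OXX/..X/OO., (2,2):-1/OXX/..X/.OO
[OXX/O.X/.O.] X move#3: (1,1):+1/OXX/OXX/.O.*, (2,0):+1/OXX/O.X/XO., (2,2):+1/OXX/O.X/.OX
[OXX/OXX/.O.] O move#4: (2,0):-1/OXX/OXX/OO.*, (2,2):-1/OXX/OXX/.OO
[OXX/OXX/OO.] X move#5: (2,2):+1/OXX/OXX/OOX*
[OXX/OXX/OOX] end (terminal -1, O#6); searched O.X/..X/.O. to 6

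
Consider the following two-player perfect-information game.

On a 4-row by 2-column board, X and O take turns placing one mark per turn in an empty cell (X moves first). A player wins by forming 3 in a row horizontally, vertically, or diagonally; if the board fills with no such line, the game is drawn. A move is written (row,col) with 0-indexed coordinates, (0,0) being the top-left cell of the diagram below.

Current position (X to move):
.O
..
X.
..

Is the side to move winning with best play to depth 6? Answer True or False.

[.O/../X./..] X move#1: (0,0):+0/XO/../X./.., (1,0):+1/.O/X./X./..*, (1,1):+0/.O/.X/X./.., (2,1):+0/.O/../XX/.., (3,0):+0/.O/../X./X., (3,1):+0/.O/../X./.X
[.O/X./X./..] O move#2: (0,0):-1/OO/X./X./..*, (1,1):-1/.O/XO/X./.., (2,1):-1/.O/X./XO/.., (3,0):-1/.O/X./X./O., (3,1):-1/.O/X./X./.O
[OO/X./X./..] X move#3: (1,1):+0/OO/XX/X./.., (2,1):+0/OO/X./XX/.., (3,0):+1/OO/X./X./X.*, (3,1):+0/OO/X./X./.X
[OO/X./X./X.] end (terminal -1, O#4); searched .O/../X./.. to 6

X winning at [.O/../X./..]: True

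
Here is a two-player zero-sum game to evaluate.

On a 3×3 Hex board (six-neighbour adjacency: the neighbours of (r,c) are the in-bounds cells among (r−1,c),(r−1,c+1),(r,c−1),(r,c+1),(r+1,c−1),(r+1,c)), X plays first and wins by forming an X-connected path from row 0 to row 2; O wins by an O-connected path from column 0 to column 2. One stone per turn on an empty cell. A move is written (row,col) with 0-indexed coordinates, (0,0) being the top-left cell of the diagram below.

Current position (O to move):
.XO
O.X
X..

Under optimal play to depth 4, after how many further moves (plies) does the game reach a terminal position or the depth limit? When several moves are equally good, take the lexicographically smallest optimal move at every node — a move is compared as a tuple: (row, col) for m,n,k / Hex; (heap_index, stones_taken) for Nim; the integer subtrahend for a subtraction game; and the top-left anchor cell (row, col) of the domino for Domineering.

PV length from [.XO/O.X/X..]: 1 ply

[.XO/O.X/X..] O move#1: (0,0):-1/OXO/O.X/X.., (1,1):+1/.XO/OOX/X..*, (2,1):-1/.XO/O.X/XO., (2,2):-1/.XO/O.X/X.O
[.XO/OOX/X..] end (terminal -1, X#2); searched .XO/O.X/X.. to 4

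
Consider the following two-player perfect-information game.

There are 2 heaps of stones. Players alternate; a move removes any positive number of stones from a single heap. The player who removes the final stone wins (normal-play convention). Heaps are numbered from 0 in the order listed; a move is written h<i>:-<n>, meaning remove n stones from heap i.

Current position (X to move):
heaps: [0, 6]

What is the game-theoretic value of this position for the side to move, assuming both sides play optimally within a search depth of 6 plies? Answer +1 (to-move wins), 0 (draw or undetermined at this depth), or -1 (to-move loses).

ply 1, X at (0,6) | h1:-1=-1→(0,5); h1:-2=-1→(0,4); h1:-3=-1→(0,3); h1:-4=-1→(0,2); h1:-5=-1→(0,1); h1:-6=+1→(0,0)*
ply 2: (0,0) is terminal -1 (O); from (0,6) depth 6

value((0,6), X) = +1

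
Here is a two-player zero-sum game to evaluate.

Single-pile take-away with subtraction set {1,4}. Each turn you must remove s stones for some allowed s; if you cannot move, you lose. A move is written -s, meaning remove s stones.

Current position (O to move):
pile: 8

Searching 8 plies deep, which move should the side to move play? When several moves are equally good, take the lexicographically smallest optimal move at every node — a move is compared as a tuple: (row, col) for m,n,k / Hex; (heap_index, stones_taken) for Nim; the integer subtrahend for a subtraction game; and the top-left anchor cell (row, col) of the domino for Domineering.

O's best at [8]: -1

p1 O@[8]: -1[7]+1* -4[4]-1
p2 X@[7]: -1[6]-1* -4[3]-1
p3 O@[6]: -1[5]+1* -4[2]+1
p4 X@[5]: -1[4]-1* -4[1]-1
p5 O@[4]: -1[3]-1 -4[0]+1*
p6 X@[0] terminal -1; root [8] d8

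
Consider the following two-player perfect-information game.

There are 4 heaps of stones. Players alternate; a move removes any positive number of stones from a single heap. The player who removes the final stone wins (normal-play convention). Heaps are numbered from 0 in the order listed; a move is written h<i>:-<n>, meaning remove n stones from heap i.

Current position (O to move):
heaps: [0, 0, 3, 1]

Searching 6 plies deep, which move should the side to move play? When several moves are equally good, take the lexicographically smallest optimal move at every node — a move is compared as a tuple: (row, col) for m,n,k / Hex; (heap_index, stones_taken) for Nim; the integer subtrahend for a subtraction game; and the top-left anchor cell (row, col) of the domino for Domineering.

O's best at [(0,0,3,1)]: h2:-2

p1 O@[(0,0,3,1)]: h2:-1[(0,0,2,1)]-1 h2:-2[(0,0,1,1)]+1* h2:-3[(0,0,0,1)]-1 h3:-1[(0,0,3,0)]-1
p2 X@[(0,0,1,1)]: h2:-1[(0,0,0,1)]-1* h3:-1[(0,0,1,0)]-1
p3 O@[(0,0,0,1)]: h3:-1[(0,0,0,0)]+1*
p4 X@[(0,0,0,0)] terminal -1; root [(0,0,3,1)] d6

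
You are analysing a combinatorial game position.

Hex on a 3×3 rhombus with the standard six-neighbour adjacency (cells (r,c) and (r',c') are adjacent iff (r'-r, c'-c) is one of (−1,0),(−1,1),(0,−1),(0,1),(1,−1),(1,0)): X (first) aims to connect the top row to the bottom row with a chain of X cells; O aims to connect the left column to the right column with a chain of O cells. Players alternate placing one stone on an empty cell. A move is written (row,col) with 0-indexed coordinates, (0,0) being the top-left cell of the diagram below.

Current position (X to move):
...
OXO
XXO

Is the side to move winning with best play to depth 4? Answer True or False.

ply 1, X at .../OXO/XXO | (0,0)=+1→X../OXO/XXO*; (0,1)=+1→.X./OXO/XXO; (0,2)=+1→..X/OXO/XXO
ply 2, O at X../OXO/XXO | (0,1)=-1→XO./OXO/XXO*; (0,2)=-1→X.O/OXO/XXO
ply 3, X at XO./OXO/XXO | (0,2)=+1→XOX/OXO/XXO*
ply 4: XOX/OXO/XXO is terminal -1 (O); from .../OXO/XXO depth 4

X winning at [.../OXO/XXO]: True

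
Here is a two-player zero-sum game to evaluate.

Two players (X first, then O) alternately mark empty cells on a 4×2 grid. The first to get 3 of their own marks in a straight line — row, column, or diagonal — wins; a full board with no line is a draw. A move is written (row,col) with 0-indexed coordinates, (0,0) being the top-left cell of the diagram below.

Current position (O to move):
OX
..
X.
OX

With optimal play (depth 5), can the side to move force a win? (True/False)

[OX/../X./OX] O move#1: (1,0):+0/OX/O./X./OX*, (1,1):+0/OX/.O/X./OX, (2,1):+0/OX/../XO/OX
[OX/O./X./OX] X move#2: (1,1):+0/OX/OX/X./OX*, (2,1):+0/OX/O./XX/OX
[OX/OX/X./OX] O move#3: (2,1):+0/OX/OX/XO/OX*
[OX/OX/XO/OX] end (terminal +0, X#4); searched OX/../X./OX to 5

O winning at [OX/../X./OX]: False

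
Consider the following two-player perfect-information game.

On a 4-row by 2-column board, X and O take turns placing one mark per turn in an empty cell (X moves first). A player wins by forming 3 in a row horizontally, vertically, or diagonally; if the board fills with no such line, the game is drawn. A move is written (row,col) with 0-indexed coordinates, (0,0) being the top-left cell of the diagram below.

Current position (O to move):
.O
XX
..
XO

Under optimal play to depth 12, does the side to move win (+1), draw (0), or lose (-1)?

value(.O/XX/../XO, O) = 0

[.O/XX/../XO] O move#1: (0,0):-1/OO/XX/../XO, (2,0):+0/.O/XX/O./XO*, (2,1):-1/.O/XX/.O/XO
[.O/XX/O./XO] X move#2: (0,0):+0/XO/XX/O./XO*, (2,1):+0/.O/XX/OX/XO
[XO/XX/O./XO] O move#3: (2,1):+0/XO/XX/OO/XO*
[XO/XX/OO/XO] end (terminal +0, X#4); searched .O/XX/../XO to 12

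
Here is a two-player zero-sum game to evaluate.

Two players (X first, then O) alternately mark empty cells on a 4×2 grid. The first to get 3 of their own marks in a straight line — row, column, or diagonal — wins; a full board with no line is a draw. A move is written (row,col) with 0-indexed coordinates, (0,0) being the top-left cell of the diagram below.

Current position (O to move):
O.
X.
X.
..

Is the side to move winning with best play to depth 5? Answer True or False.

p1 O@[O./X./X./..]: (0,1)[OO/X./X./..]-1 (1,1)[O./XO/X./..]-1 (2,1)[O./X./XO/..]-1 (3,0)[O./X./X./O.]+0* (3,1)[O./X./X./.O]-1
p2 X@[O./X./X./O.]: (0,1)[OX/X./X./O.]+0* (1,1)[O./XX/X./O.]+0 (2,1)[O./X./XX/O.]+0 (3,1)[O./X./X./OX]+0
p3 O@[OX/X./X./O.]: (1,1)[OX/XO/X./O.]+0* (2,1)[OX/X./XO/O.]+0 (3,1)[OX/X./X./OO]+0
p4 X@[OX/XO/X./O.]: (2,1)[OX/XO/XX/O.]+0* (3,1)[OX/XO/X./OX]+0
p5 O@[OX/XO/XX/O.]: (3,1)[OX/XO/XX/OO]+0*
p6 X@[OX/XO/XX/OO] terminal +0; root [O./X./X./..] d5

O winning at [O./X./X./..]: False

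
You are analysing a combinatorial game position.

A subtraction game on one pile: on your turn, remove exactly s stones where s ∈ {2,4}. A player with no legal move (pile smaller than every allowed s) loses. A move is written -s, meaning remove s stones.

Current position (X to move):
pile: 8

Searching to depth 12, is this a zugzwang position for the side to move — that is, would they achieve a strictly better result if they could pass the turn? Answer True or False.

ply 1, X at 8 | -2=+1→6*; -4=-1→4
ply 2, O at 6 | -2=-1→4*; -4=-1→2
ply 3, X at 4 | -2=-1→2; -4=+1→0*
ply 4: 0 is terminal -1 (O); from 8 depth 12
pass branch (O moves first from the same position):
  | ply 1, O at 8 | -2=+1→6*; -4=-1→4
  | ply 2, X at 6 | -2=-1→4*; -4=-1→2
  | ply 3, O at 4 | -2=-1→2; -4=+1→0*
  | ply 4: 0 is terminal -1 (X); from 8 depth 12
X moving scores +1; X passing scores -1

zugzwang(8, X) = False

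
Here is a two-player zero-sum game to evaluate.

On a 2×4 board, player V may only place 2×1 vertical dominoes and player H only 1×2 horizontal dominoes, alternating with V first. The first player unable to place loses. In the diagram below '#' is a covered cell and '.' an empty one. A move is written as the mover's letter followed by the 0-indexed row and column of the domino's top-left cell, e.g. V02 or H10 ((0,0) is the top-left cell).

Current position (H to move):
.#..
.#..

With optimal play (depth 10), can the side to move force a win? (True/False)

ply 1, H at .#../.#.. | H02=+1→.###/.#..*; H12=+1→.#../.###
ply 2, V at .###/.#.. | V00=-1→####/##..*
ply 3, H at ####/##.. | H12=+1→####/####*
ply 4: ####/#### is terminal -1 (V); from .#../.#.. depth 10

H winning at [.#../.#..]: True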